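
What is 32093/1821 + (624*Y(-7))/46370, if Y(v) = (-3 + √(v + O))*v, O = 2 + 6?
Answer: 752030333/42219885 ≈ 17.812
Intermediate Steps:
O = 8
Y(v) = v*(-3 + √(8 + v)) (Y(v) = (-3 + √(v + 8))*v = (-3 + √(8 + v))*v = v*(-3 + √(8 + v)))
32093/1821 + (624*Y(-7))/46370 = 32093/1821 + (624*(-7*(-3 + √(8 - 7))))/46370 = 32093*(1/1821) + (624*(-7*(-3 + √1)))*(1/46370) = 32093/1821 + (624*(-7*(-3 + 1)))*(1/46370) = 32093/1821 + (624*(-7*(-2)))*(1/46370) = 32093/1821 + (624*14)*(1/46370) = 32093/1821 + 8736*(1/46370) = 32093/1821 + 4368/23185 = 752030333/42219885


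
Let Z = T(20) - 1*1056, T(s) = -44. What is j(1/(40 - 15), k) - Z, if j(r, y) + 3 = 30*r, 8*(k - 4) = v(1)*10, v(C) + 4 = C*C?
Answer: 5491/5 ≈ 1098.2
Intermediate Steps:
v(C) = -4 + C**2 (v(C) = -4 + C*C = -4 + C**2)
k = 1/4 (k = 4 + ((-4 + 1**2)*10)/8 = 4 + ((-4 + 1)*10)/8 = 4 + (-3*10)/8 = 4 + (1/8)*(-30) = 4 - 15/4 = 1/4 ≈ 0.25000)
j(r, y) = -3 + 30*r
Z = -1100 (Z = -44 - 1*1056 = -44 - 1056 = -1100)
j(1/(40 - 15), k) - Z = (-3 + 30/(40 - 15)) - 1*(-1100) = (-3 + 30/25) + 1100 = (-3 + 30*(1/25)) + 1100 = (-3 + 6/5) + 1100 = -9/5 + 1100 = 5491/5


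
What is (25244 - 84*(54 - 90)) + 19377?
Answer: 47645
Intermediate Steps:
(25244 - 84*(54 - 90)) + 19377 = (25244 - 84*(-36)) + 19377 = (25244 + 3024) + 19377 = 28268 + 19377 = 47645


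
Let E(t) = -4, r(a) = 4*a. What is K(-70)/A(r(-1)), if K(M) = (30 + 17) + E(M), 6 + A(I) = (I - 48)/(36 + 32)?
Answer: -731/115 ≈ -6.3565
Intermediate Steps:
A(I) = -114/17 + I/68 (A(I) = -6 + (I - 48)/(36 + 32) = -6 + (-48 + I)/68 = -6 + (-48 + I)*(1/68) = -6 + (-12/17 + I/68) = -114/17 + I/68)
K(M) = 43 (K(M) = (30 + 17) - 4 = 47 - 4 = 43)
K(-70)/A(r(-1)) = 43/(-114/17 + (4*(-1))/68) = 43/(-114/17 + (1/68)*(-4)) = 43/(-114/17 - 1/17) = 43/(-115/17) = 43*(-17/115) = -731/115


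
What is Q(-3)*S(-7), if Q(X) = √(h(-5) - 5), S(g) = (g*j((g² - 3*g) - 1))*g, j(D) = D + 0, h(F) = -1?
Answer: 3381*I*√6 ≈ 8281.7*I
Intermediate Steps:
j(D) = D
S(g) = g²*(-1 + g² - 3*g) (S(g) = (g*((g² - 3*g) - 1))*g = (g*(-1 + g² - 3*g))*g = g²*(-1 + g² - 3*g))
Q(X) = I*√6 (Q(X) = √(-1 - 5) = √(-6) = I*√6)
Q(-3)*S(-7) = (I*√6)*((-7)²*(-1 + (-7)² - 3*(-7))) = (I*√6)*(49*(-1 + 49 + 21)) = (I*√6)*(49*69) = (I*√6)*3381 = 3381*I*√6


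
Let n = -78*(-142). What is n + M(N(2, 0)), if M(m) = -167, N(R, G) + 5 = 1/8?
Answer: 10909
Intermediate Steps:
N(R, G) = -39/8 (N(R, G) = -5 + 1/8 = -39/8)
n = 11076
n + M(N(2, 0)) = 11076 - 167 = 10909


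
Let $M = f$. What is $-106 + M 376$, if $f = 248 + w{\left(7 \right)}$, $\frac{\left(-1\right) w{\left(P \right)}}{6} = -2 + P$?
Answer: $81862$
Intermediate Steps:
$w{\left(P \right)} = 12 - 6 P$ ($w{\left(P \right)} = - 6 \left(-2 + P\right) = 12 - 6 P$)
$f = 218$ ($f = 248 + \left(12 - 42\right) = 248 - 30 = 218$)
$M = 218$
$-106 + M 376 = -106 + 218 \cdot 376 = -106 + 81968 = 81862$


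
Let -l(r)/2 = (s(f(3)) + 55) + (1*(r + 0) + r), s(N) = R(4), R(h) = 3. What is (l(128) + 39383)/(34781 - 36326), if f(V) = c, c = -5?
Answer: -7751/309 ≈ -25.084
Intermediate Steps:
f(V) = -5
s(N) = 3
l(r) = -116 - 4*r (l(r) = -2*((3 + 55) + (1*(r + 0) + r)) = -2*(58 + (1*r + r)) = -2*(58 + (r + r)) = -2*(58 + 2*r) = -116 - 4*r)
(l(128) + 39383)/(34781 - 36326) = ((-116 - 4*128) + 39383)/(34781 - 36326) = ((-116 - 512) + 39383)/(-1545) = (-628 + 39383)*(-1/1545) = 38755*(-1/1545) = -7751/309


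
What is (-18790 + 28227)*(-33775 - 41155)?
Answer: -707114410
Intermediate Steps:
(-18790 + 28227)*(-33775 - 41155) = 9437*(-74930) = -707114410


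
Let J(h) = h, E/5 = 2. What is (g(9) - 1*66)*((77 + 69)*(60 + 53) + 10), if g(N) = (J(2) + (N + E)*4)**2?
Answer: 99345144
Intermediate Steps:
E = 10 (E = 5*2 = 10)
g(N) = (42 + 4*N)**2 (g(N) = (2 + (N + 10)*4)**2 = (2 + (10 + N)*4)**2 = (2 + (40 + 4*N))**2 = (42 + 4*N)**2)
(g(9) - 1*66)*((77 + 69)*(60 + 53) + 10) = (4*(21 + 2*9)**2 - 1*66)*((77 + 69)*(60 + 53) + 10) = (4*(21 + 18)**2 - 66)*(146*113 + 10) = (4*39**2 - 66)*(16498 + 10) = (4*1521 - 66)*16508 = (6084 - 66)*16508 = 6018*16508 = 99345144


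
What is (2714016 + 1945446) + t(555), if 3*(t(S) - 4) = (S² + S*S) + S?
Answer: 4865001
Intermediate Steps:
t(S) = 4 + S/3 + 2*S²/3 (t(S) = 4 + ((S² + S*S) + S)/3 = 4 + ((S² + S²) + S)/3 = 4 + (2*S² + S)/3 = 4 + (S + 2*S²)/3 = 4 + (S/3 + 2*S²/3) = 4 + S/3 + 2*S²/3)
(2714016 + 1945446) + t(555) = (2714016 + 1945446) + (4 + (⅓)*555 + (⅔)*555²) = 4659462 + (4 + 185 + (⅔)*308025) = 4659462 + (4 + 185 + 205350) = 4659462 + 205539 = 4865001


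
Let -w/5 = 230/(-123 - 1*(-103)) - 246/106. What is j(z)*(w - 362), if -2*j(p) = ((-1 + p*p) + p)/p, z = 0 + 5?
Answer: 900363/1060 ≈ 849.40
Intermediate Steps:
w = 7325/106 (w = -5*(230/(-123 - 1*(-103)) - 246/106) = -5*(230/(-123 + 103) - 246*1/106) = -5*(230/(-20) - 123/53) = -5*(230*(-1/20) - 123/53) = -5*(-23/2 - 123/53) = -5*(-1465/106) = 7325/106 ≈ 69.104)
z = 5
j(p) = -(-1 + p + p²)/(2*p) (j(p) = -((-1 + p*p) + p)/(2*p) = -((-1 + p²) + p)/(2*p) = -(-1 + p + p²)/(2*p))
j(z)*(w - 362) = ((½)*(1 - 1*5 - 1*5²)/5)*(7325/106 - 362) = ((½)*(⅕)*(1 - 5 - 1*25))*(-31047/106) = ((½)*(⅕)*(1 - 5 - 25))*(-31047/106) = ((½)*(⅕)*(-29))*(-31047/106) = -29/10*(-31047/106) = 900363/1060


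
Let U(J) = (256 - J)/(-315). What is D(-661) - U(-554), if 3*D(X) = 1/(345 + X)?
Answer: 17057/6636 ≈ 2.5704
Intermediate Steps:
U(J) = -256/315 + J/315 (U(J) = (256 - J)*(-1/315) = -256/315 + J/315)
D(X) = 1/(3*(345 + X))
D(-661) - U(-554) = 1/(3*(345 - 661)) - (-256/315 + (1/315)*(-554)) = (1/3)/(-316) - (-256/315 - 554/315) = (1/3)*(-1/316) - 1*(-18/7) = -1/948 + 18/7 = 17057/6636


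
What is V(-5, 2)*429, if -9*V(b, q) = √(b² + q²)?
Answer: -143*√29/3 ≈ -256.69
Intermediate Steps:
V(b, q) = -√(b² + q²)/9
V(-5, 2)*429 = -√((-5)² + 2²)/9*429 = -√(25 + 4)/9*429 = -√29/9*429 = -143*√29/3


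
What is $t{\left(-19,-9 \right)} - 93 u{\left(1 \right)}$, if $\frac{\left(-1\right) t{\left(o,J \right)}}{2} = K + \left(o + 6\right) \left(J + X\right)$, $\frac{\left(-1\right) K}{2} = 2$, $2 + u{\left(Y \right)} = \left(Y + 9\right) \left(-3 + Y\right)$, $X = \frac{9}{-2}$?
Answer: $1703$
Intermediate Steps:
$X = - \frac{9}{2}$ ($X = 9 \left(- \frac{1}{2}\right) = - \frac{9}{2} \approx -4.5$)
$u{\left(Y \right)} = -2 + \left(-3 + Y\right) \left(9 + Y\right)$ ($u{\left(Y \right)} = -2 + \left(Y + 9\right) \left(-3 + Y\right) = -2 + \left(9 + Y\right) \left(-3 + Y\right) = -2 + \left(-3 + Y\right) \left(9 + Y\right)$)
$K = -4$ ($K = \left(-2\right) 2 = -4$)
$t{\left(o,J \right)} = 8 - 2 \left(6 + o\right) \left(- \frac{9}{2} + J\right)$ ($t{\left(o,J \right)} = - 2 \left(-4 + \left(o + 6\right) \left(J - \frac{9}{2}\right)\right) = - 2 \left(-4 + \left(6 + o\right) \left(- \frac{9}{2} + J\right)\right) = 8 - 2 \left(6 + o\right) \left(- \frac{9}{2} + J\right)$)
$t{\left(-19,-9 \right)} - 93 u{\left(1 \right)} = \left(62 - -108 + 9 \left(-19\right) - \left(-18\right) \left(-19\right)\right) - 93 \left(-29 + 1^{2} + 6 \cdot 1\right) = \left(62 + 108 - 171 - 342\right) - 93 \left(-29 + 1 + 6\right) = -343 - -2046 = -343 + 2046 = 1703$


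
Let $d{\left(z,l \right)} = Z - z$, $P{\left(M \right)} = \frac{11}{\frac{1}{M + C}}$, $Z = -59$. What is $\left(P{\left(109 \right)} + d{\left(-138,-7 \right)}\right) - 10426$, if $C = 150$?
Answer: $-7498$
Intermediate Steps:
$P{\left(M \right)} = 1650 + 11 M$ ($P{\left(M \right)} = \frac{11}{\frac{1}{M + 150}} = \frac{11}{\frac{1}{150 + M}} = 11 \left(150 + M\right) = 1650 + 11 M$)
$d{\left(z,l \right)} = -59 - z$
$\left(P{\left(109 \right)} + d{\left(-138,-7 \right)}\right) - 10426 = \left(\left(1650 + 11 \cdot 109\right) - -79\right) - 10426 = \left(\left(1650 + 1199\right) + \left(-59 + 138\right)\right) - 10426 = \left(2849 + 79\right) - 10426 = 2928 - 10426 = -7498$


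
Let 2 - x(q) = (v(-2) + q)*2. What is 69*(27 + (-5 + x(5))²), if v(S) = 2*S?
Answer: 3588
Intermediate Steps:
x(q) = 10 - 2*q (x(q) = 2 - (2*(-2) + q)*2 = 2 - (-4 + q)*2 = 2 - (-8 + 2*q) = 2 + (8 - 2*q) = 10 - 2*q)
69*(27 + (-5 + x(5))²) = 69*(27 + (-5 + (10 - 2*5))²) = 69*(27 + (-5 + (10 - 10))²) = 69*(27 + (-5 + 0)²) = 69*(27 + (-5)²) = 69*(27 + 25) = 69*52 = 3588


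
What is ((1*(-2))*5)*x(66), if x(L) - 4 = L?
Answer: -700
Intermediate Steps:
x(L) = 4 + L
((1*(-2))*5)*x(66) = ((1*(-2))*5)*(4 + 66) = -2*5*70 = -10*70 = -700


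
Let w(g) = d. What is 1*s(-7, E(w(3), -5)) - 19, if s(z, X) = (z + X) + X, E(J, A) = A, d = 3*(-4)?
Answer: -36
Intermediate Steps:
d = -12
w(g) = -12
s(z, X) = z + 2*X (s(z, X) = (X + z) + X = z + 2*X)
1*s(-7, E(w(3), -5)) - 19 = 1*(-7 + 2*(-5)) - 19 = 1*(-7 - 10) - 19 = 1*(-17) - 19 = -17 - 19 = -36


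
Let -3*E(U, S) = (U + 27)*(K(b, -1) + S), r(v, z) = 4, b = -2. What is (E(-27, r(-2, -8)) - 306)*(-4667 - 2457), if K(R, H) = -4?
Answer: 2179944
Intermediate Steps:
E(U, S) = -(-4 + S)*(27 + U)/3 (E(U, S) = -(U + 27)*(-4 + S)/3 = -(27 + U)*(-4 + S)/3 = -(-4 + S)*(27 + U)/3)
(E(-27, r(-2, -8)) - 306)*(-4667 - 2457) = ((36 - 9*4 + (4/3)*(-27) - 1/3*4*(-27)) - 306)*(-4667 - 2457) = ((36 - 36 - 36 + 36) - 306)*(-7124) = (0 - 306)*(-7124) = -306*(-7124) = 2179944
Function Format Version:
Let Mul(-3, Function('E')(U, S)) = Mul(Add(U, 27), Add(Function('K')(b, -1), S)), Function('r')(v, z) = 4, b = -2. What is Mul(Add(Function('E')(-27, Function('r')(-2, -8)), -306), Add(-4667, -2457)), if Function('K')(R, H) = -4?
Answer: 2179944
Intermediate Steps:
Function('E')(U, S) = Mul(Rational(-1, 3), Add(-4, S), Add(27, U)) (Function('E')(U, S) = Mul(Rational(-1, 3), Mul(Add(U, 27), Add(-4, S))) = Mul(Rational(-1, 3), Mul(Add(27, U), Add(-4, S))) = Mul(Rational(-1, 3), Mul(Add(-4, S), Add(27, U))) = Mul(Rational(-1, 3), Add(-4, S), Add(27, U)))
Mul(Add(Function('E')(-27, Function('r')(-2, -8)), -306), Add(-4667, -2457)) = Mul(Add(Add(36, Mul(-9, 4), Mul(Rational(4, 3), -27), Mul(Rational(-1, 3), 4, -27)), -306), Add(-4667, -2457)) = Mul(Add(Add(36, -36, -36, 36), -306), -7124) = Mul(Add(0, -306), -7124) = Mul(-306, -7124) = 2179944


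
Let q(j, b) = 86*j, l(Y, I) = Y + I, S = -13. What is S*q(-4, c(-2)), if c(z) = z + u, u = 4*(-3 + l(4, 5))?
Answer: 4472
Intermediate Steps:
l(Y, I) = I + Y
u = 24 (u = 4*(-3 + (5 + 4)) = 4*(-3 + 9) = 4*6 = 24)
c(z) = 24 + z (c(z) = z + 24 = 24 + z)
S*q(-4, c(-2)) = -1118*(-4) = -13*(-344) = 4472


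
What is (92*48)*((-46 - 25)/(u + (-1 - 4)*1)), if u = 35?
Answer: -52256/5 ≈ -10451.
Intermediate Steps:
(92*48)*((-46 - 25)/(u + (-1 - 4)*1)) = (92*48)*((-46 - 25)/(35 + (-1 - 4)*1)) = 4416*(-71/(35 - 5*1)) = 4416*(-71/(35 - 5)) = 4416*(-71/30) = -52256/5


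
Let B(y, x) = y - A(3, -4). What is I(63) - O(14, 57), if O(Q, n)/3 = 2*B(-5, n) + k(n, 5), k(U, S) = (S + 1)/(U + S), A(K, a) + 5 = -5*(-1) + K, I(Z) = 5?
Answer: 1634/31 ≈ 52.710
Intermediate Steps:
A(K, a) = K (A(K, a) = -5 + (-5*(-1) + K) = -5 + (5 + K) = K)
B(y, x) = -3 + y (B(y, x) = y - 1*3 = y - 3 = -3 + y)
k(U, S) = (1 + S)/(S + U)
O(Q, n) = -48 + 18/(5 + n) (O(Q, n) = 3*(2*(-3 - 5) + (1 + 5)/(5 + n)) = 3*(2*(-8) + 6/(5 + n)) = 3*(-16 + 6/(5 + n)) = -48 + 18/(5 + n))
I(63) - O(14, 57) = 5 - 6*(-37 - 8*57)/(5 + 57) = 5 - 6*(-37 - 456)/62 = 5 - 6*(-493)/62 = 5 - 1*(-1479/31) = 5 + 1479/31 = 1634/31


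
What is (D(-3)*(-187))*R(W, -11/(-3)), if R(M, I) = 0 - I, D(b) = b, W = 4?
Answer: -2057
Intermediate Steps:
R(M, I) = -I
(D(-3)*(-187))*R(W, -11/(-3)) = (-3*(-187))*(-(-11)/(-3)) = 561*(-(-11)*(-1)/3) = 561*(-1*11/3) = 561*(-11/3) = -2057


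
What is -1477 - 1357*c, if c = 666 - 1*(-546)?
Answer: -1646161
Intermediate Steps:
c = 1212 (c = 666 + 546 = 1212)
-1477 - 1357*c = -1477 - 1357*1212 = -1477 - 1644684 = -1646161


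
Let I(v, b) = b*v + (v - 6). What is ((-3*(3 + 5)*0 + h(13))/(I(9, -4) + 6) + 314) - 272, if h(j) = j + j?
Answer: 1108/27 ≈ 41.037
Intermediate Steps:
h(j) = 2*j
I(v, b) = -6 + v + b*v (I(v, b) = b*v + (-6 + v) = -6 + v + b*v)
((-3*(3 + 5)*0 + h(13))/(I(9, -4) + 6) + 314) - 272 = ((-3*(3 + 5)*0 + 2*13)/((-6 + 9 - 4*9) + 6) + 314) - 272 = ((-3*8*0 + 26)/((-6 + 9 - 36) + 6) + 314) - 272 = ((-24*0 + 26)/(-33 + 6) + 314) - 272 = ((0 + 26)/(-27) + 314) - 272 = (26*(-1/27) + 314) - 272 = (-26/27 + 314) - 272 = 8452/27 - 272 = 1108/27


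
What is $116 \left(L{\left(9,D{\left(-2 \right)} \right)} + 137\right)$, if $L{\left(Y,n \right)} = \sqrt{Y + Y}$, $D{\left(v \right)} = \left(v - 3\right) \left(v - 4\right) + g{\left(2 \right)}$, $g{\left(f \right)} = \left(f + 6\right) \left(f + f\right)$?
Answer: $15892 + 348 \sqrt{2} \approx 16384.0$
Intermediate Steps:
$g{\left(f \right)} = 2 f \left(6 + f\right)$ ($g{\left(f \right)} = \left(6 + f\right) 2 f = 2 f \left(6 + f\right)$)
$D{\left(v \right)} = 32 + \left(-4 + v\right) \left(-3 + v\right)$ ($D{\left(v \right)} = \left(v - 3\right) \left(v - 4\right) + 2 \cdot 2 \left(6 + 2\right) = \left(-3 + v\right) \left(-4 + v\right) + 2 \cdot 2 \cdot 8 = \left(-4 + v\right) \left(-3 + v\right) + 32 = 32 + \left(-4 + v\right) \left(-3 + v\right)$)
$L{\left(Y,n \right)} = \sqrt{2} \sqrt{Y}$ ($L{\left(Y,n \right)} = \sqrt{2 Y} = \sqrt{2} \sqrt{Y}$)
$116 \left(L{\left(9,D{\left(-2 \right)} \right)} + 137\right) = 116 \left(\sqrt{2} \sqrt{9} + 137\right) = 116 \left(\sqrt{2} \cdot 3 + 137\right) = 116 \left(3 \sqrt{2} + 137\right) = 116 \left(137 + 3 \sqrt{2}\right) = 15892 + 348 \sqrt{2}$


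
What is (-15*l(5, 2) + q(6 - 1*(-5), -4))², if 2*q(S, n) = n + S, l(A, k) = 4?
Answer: 12769/4 ≈ 3192.3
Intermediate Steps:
q(S, n) = S/2 + n/2 (q(S, n) = (n + S)/2 = (S + n)/2 = S/2 + n/2)
(-15*l(5, 2) + q(6 - 1*(-5), -4))² = (-15*4 + ((6 - 1*(-5))/2 + (½)*(-4)))² = (-60 + ((6 + 5)/2 - 2))² = (-60 + ((½)*11 - 2))² = (-60 + (11/2 - 2))² = (-60 + 7/2)² = (-113/2)² = 12769/4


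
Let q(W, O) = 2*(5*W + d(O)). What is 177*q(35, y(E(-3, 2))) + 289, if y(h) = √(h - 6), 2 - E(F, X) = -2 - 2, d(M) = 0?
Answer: 62239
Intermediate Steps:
E(F, X) = 6 (E(F, X) = 2 - (-2 - 2) = 2 - 1*(-4) = 2 + 4 = 6)
y(h) = √(-6 + h)
q(W, O) = 10*W (q(W, O) = 2*(5*W + 0) = 2*(5*W) = 10*W)
177*q(35, y(E(-3, 2))) + 289 = 177*(10*35) + 289 = 177*350 + 289 = 61950 + 289 = 62239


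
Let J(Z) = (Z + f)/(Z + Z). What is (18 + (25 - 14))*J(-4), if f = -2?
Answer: 87/4 ≈ 21.750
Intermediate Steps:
J(Z) = (-2 + Z)/(2*Z) (J(Z) = (Z - 2)/(Z + Z) = (-2 + Z)/((2*Z)) = (-2 + Z)*(1/(2*Z)) = (-2 + Z)/(2*Z))
(18 + (25 - 14))*J(-4) = (18 + (25 - 14))*((½)*(-2 - 4)/(-4)) = (18 + 11)*((½)*(-¼)*(-6)) = 29*(¾) = 87/4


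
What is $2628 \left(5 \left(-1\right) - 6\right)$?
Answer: $-28908$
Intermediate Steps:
$2628 \left(5 \left(-1\right) - 6\right) = 2628 \left(-5 - 6\right) = 2628 \left(-11\right) = -28908$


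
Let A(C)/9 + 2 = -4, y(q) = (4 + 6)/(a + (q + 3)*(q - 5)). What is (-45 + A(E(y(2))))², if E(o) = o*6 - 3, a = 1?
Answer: 9801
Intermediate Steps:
y(q) = 10/(1 + (-5 + q)*(3 + q)) (y(q) = (4 + 6)/(1 + (q + 3)*(q - 5)) = 10/(1 + (3 + q)*(-5 + q)) = 10/(1 + (-5 + q)*(3 + q)))
E(o) = -3 + 6*o (E(o) = 6*o - 3 = -3 + 6*o)
A(C) = -54 (A(C) = -18 + 9*(-4) = -18 - 36 = -54)
(-45 + A(E(y(2))))² = (-45 - 54)² = (-99)² = 9801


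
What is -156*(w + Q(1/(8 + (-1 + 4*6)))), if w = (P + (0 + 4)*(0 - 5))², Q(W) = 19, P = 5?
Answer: -38064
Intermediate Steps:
w = 225 (w = (5 + (0 + 4)*(0 - 5))² = (5 + 4*(-5))² = (5 - 20)² = (-15)² = 225)
-156*(w + Q(1/(8 + (-1 + 4*6)))) = -156*(225 + 19) = -156*244 = -38064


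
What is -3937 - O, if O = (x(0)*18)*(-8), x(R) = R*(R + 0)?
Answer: -3937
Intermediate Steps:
x(R) = R**2 (x(R) = R*R = R**2)
O = 0 (O = (0**2*18)*(-8) = (0*18)*(-8) = 0*(-8) = 0)
-3937 - O = -3937 - 1*0 = -3937 + 0 = -3937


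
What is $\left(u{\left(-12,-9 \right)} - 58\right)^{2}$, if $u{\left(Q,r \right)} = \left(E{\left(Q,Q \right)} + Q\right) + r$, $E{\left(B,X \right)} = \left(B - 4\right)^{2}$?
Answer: $31329$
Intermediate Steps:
$E{\left(B,X \right)} = \left(-4 + B\right)^{2}$
$u{\left(Q,r \right)} = Q + r + \left(-4 + Q\right)^{2}$ ($u{\left(Q,r \right)} = \left(\left(-4 + Q\right)^{2} + Q\right) + r = \left(Q + \left(-4 + Q\right)^{2}\right) + r = Q + r + \left(-4 + Q\right)^{2}$)
$\left(u{\left(-12,-9 \right)} - 58\right)^{2} = \left(\left(-12 - 9 + \left(-4 - 12\right)^{2}\right) - 58\right)^{2} = \left(\left(-12 - 9 + \left(-16\right)^{2}\right) - 58\right)^{2} = \left(\left(-12 - 9 + 256\right) - 58\right)^{2} = \left(235 - 58\right)^{2} = 177^{2} = 31329$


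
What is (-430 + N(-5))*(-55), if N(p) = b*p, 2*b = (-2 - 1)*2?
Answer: 22825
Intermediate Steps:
b = -3 (b = ((-2 - 1)*2)/2 = (-3*2)/2 = (1/2)*(-6) = -3)
N(p) = -3*p
(-430 + N(-5))*(-55) = (-430 - 3*(-5))*(-55) = (-430 + 15)*(-55) = -415*(-55) = 22825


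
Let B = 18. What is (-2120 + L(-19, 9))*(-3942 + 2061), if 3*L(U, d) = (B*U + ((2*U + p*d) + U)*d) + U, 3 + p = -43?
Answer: 6871920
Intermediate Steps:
p = -46 (p = -3 - 43 = -46)
L(U, d) = 19*U/3 + d*(-46*d + 3*U)/3 (L(U, d) = ((18*U + ((2*U - 46*d) + U)*d) + U)/3 = ((18*U + ((-46*d + 2*U) + U)*d) + U)/3 = ((18*U + (-46*d + 3*U)*d) + U)/3 = ((18*U + d*(-46*d + 3*U)) + U)/3 = (19*U + d*(-46*d + 3*U))/3 = 19*U/3 + d*(-46*d + 3*U)/3)
(-2120 + L(-19, 9))*(-3942 + 2061) = (-2120 + (-46/3*9² + (19/3)*(-19) - 19*9))*(-3942 + 2061) = (-2120 + (-46/3*81 - 361/3 - 171))*(-1881) = (-2120 + (-1242 - 361/3 - 171))*(-1881) = (-2120 - 4600/3)*(-1881) = -10960/3*(-1881) = 6871920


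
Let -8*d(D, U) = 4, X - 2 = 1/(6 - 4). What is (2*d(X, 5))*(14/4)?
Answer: -7/2 ≈ -3.5000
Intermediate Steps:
X = 5/2 (X = 2 + 1/(6 - 4) = 2 + 1/2 = 5/2 ≈ 2.5000)
d(D, U) = -1/2 (d(D, U) = -1/8*4 = -1/2)
(2*d(X, 5))*(14/4) = (2*(-1/2))*(14/4) = -14/4 = -1*7/2 = -7/2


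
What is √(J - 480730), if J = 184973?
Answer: I*√295757 ≈ 543.84*I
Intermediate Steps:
√(J - 480730) = √(184973 - 480730) = √(-295757) = I*√295757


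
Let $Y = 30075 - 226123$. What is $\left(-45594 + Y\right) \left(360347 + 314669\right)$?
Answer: $-163112216272$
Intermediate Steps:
$Y = -196048$
$\left(-45594 + Y\right) \left(360347 + 314669\right) = \left(-45594 - 196048\right) \left(360347 + 314669\right) = \left(-241642\right) 675016 = -163112216272$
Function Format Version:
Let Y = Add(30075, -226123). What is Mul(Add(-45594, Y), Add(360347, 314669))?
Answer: -163112216272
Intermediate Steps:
Y = -196048
Mul(Add(-45594, Y), Add(360347, 314669)) = Mul(Add(-45594, -196048), Add(360347, 314669)) = Mul(-241642, 675016) = -163112216272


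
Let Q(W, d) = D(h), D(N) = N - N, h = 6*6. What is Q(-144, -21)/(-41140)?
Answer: 0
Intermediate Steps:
h = 36
D(N) = 0
Q(W, d) = 0
Q(-144, -21)/(-41140) = 0/(-41140) = 0*(-1/41140) = 0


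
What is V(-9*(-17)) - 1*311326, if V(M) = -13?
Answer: -311339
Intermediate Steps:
V(-9*(-17)) - 1*311326 = -13 - 1*311326 = -13 - 311326 = -311339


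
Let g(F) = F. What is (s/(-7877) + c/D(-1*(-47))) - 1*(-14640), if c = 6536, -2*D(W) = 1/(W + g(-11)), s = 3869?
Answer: -3591537773/7877 ≈ -4.5595e+5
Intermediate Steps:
D(W) = -1/(2*(-11 + W)) (D(W) = -1/(2*(W - 11)) = -1/(2*(-11 + W)))
(s/(-7877) + c/D(-1*(-47))) - 1*(-14640) = (3869/(-7877) + 6536/((-1/(-22 + 2*(-1*(-47)))))) - 1*(-14640) = (3869*(-1/7877) + 6536/((-1/(-22 + 2*47)))) + 14640 = (-3869/7877 + 6536/((-1/(-22 + 94)))) + 14640 = (-3869/7877 + 6536/((-1/72))) + 14640 = (-3869/7877 + 6536/((-1*1/72))) + 14640 = (-3869/7877 + 6536/(-1/72)) + 14640 = (-3869/7877 + 6536*(-72)) + 14640 = (-3869/7877 - 470592) + 14640 = -3706857053/7877 + 14640 = -3591537773/7877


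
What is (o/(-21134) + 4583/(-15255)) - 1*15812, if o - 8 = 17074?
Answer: -2549066559536/161199585 ≈ -15813.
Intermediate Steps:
o = 17082 (o = 8 + 17074 = 17082)
(o/(-21134) + 4583/(-15255)) - 1*15812 = (17082/(-21134) + 4583/(-15255)) - 1*15812 = (17082*(-1/21134) + 4583*(-1/15255)) - 15812 = (-8541/10567 - 4583/15255) - 15812 = -178721516/161199585 - 15812 = -2549066559536/161199585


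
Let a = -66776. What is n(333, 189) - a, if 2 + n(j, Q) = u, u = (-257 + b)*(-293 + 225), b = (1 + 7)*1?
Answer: 83706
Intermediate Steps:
b = 8 (b = 8*1 = 8)
u = 16932 (u = (-257 + 8)*(-293 + 225) = -249*(-68) = 16932)
n(j, Q) = 16930 (n(j, Q) = -2 + 16932 = 16930)
n(333, 189) - a = 16930 - 1*(-66776) = 16930 + 66776 = 83706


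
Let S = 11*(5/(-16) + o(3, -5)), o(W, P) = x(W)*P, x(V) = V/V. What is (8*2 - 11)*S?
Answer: -4675/16 ≈ -292.19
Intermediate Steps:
x(V) = 1
o(W, P) = P (o(W, P) = 1*P = P)
S = -935/16 (S = 11*(5/(-16) - 5) = 11*(5*(-1/16) - 5) = 11*(-5/16 - 5) = 11*(-85/16) = -935/16 ≈ -58.438)
(8*2 - 11)*S = (8*2 - 11)*(-935/16) = (16 - 11)*(-935/16) = 5*(-935/16) = -4675/16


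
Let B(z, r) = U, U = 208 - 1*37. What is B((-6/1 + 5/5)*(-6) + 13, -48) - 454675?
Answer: -454504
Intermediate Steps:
U = 171 (U = 208 - 37 = 171)
B(z, r) = 171
B((-6/1 + 5/5)*(-6) + 13, -48) - 454675 = 171 - 454675 = -454504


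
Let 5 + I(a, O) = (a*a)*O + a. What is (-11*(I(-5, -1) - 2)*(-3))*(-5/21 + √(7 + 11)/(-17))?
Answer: 2035/7 + 3663*√2/17 ≈ 595.44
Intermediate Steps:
I(a, O) = -5 + a + O*a² (I(a, O) = -5 + ((a*a)*O + a) = -5 + (a²*O + a) = -5 + (O*a² + a) = -5 + (a + O*a²) = -5 + a + O*a²)
(-11*(I(-5, -1) - 2)*(-3))*(-5/21 + √(7 + 11)/(-17)) = (-11*((-5 - 5 - 1*(-5)²) - 2)*(-3))*(-5/21 + √(7 + 11)/(-17)) = (-11*((-5 - 5 - 1*25) - 2)*(-3))*(-5*1/21 + √18*(-1/17)) = (-11*((-5 - 5 - 25) - 2)*(-3))*(-5/21 + (3*√2)*(-1/17)) = (-11*(-35 - 2)*(-3))*(-5/21 - 3*√2/17) = (-(-407)*(-3))*(-5/21 - 3*√2/17) = (-11*111)*(-5/21 - 3*√2/17) = -1221*(-5/21 - 3*√2/17) = 2035/7 + 3663*√2/17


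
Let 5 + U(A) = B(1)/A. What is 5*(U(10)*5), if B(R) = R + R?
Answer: -120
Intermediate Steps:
B(R) = 2*R
U(A) = -5 + 2/A (U(A) = -5 + (2*1)/A = -5 + 2/A)
5*(U(10)*5) = 5*((-5 + 2/10)*5) = 5*((-5 + 2*(1/10))*5) = 5*((-5 + 1/5)*5) = 5*(-24/5*5) = 5*(-24) = -120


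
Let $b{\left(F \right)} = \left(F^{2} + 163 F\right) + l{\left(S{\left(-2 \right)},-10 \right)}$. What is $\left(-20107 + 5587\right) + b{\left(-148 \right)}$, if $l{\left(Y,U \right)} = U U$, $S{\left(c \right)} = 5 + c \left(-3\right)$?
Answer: $-16640$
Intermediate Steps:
$S{\left(c \right)} = 5 - 3 c$
$l{\left(Y,U \right)} = U^{2}$
$b{\left(F \right)} = 100 + F^{2} + 163 F$ ($b{\left(F \right)} = \left(F^{2} + 163 F\right) + \left(-10\right)^{2} = \left(F^{2} + 163 F\right) + 100 = 100 + F^{2} + 163 F$)
$\left(-20107 + 5587\right) + b{\left(-148 \right)} = \left(-20107 + 5587\right) + \left(100 + \left(-148\right)^{2} + 163 \left(-148\right)\right) = -14520 + \left(100 + 21904 - 24124\right) = -14520 - 2120 = -16640$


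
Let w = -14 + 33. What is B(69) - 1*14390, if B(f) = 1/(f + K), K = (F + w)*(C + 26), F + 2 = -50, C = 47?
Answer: -33672601/2340 ≈ -14390.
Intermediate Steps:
F = -52 (F = -2 - 50 = -52)
w = 19
K = -2409 (K = (-52 + 19)*(47 + 26) = -33*73 = -2409)
B(f) = 1/(-2409 + f) (B(f) = 1/(f - 2409) = 1/(-2409 + f))
B(69) - 1*14390 = 1/(-2409 + 69) - 1*14390 = 1/(-2340) - 14390 = -1/2340 - 14390 = -33672601/2340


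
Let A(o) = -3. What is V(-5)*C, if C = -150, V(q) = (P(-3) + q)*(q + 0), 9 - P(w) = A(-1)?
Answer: 5250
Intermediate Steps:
P(w) = 12 (P(w) = 9 - 1*(-3) = 9 + 3 = 12)
V(q) = q*(12 + q) (V(q) = (12 + q)*(q + 0) = (12 + q)*q = q*(12 + q))
V(-5)*C = -5*(12 - 5)*(-150) = -5*7*(-150) = -35*(-150) = 5250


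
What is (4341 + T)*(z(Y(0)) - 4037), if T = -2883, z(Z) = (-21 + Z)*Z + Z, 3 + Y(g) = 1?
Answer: -5821794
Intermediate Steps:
Y(g) = -2 (Y(g) = -3 + 1 = -2)
z(Z) = Z + Z*(-21 + Z) (z(Z) = Z*(-21 + Z) + Z = Z + Z*(-21 + Z))
(4341 + T)*(z(Y(0)) - 4037) = (4341 - 2883)*(-2*(-20 - 2) - 4037) = 1458*(-2*(-22) - 4037) = 1458*(44 - 4037) = 1458*(-3993) = -5821794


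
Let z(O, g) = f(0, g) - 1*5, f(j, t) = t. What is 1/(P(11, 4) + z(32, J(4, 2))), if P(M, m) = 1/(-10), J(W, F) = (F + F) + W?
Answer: 10/29 ≈ 0.34483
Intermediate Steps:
J(W, F) = W + 2*F (J(W, F) = 2*F + W = W + 2*F)
z(O, g) = -5 + g (z(O, g) = g - 1*5 = g - 5 = -5 + g)
P(M, m) = -⅒
1/(P(11, 4) + z(32, J(4, 2))) = 1/(-⅒ + (-5 + (4 + 2*2))) = 1/(-⅒ + (-5 + (4 + 4))) = 1/(-⅒ + (-5 + 8)) = 1/(-⅒ + 3) = 1/(29/10) = 10/29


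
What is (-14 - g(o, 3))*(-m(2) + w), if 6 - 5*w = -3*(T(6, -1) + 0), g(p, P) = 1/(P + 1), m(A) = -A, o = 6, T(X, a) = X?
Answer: -969/10 ≈ -96.900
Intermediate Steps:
g(p, P) = 1/(1 + P)
w = 24/5 (w = 6/5 - (-3)*(6 + 0)/5 = 6/5 - (-3)*6/5 = 6/5 - ⅕*(-18) = 6/5 + 18/5 = 24/5 ≈ 4.8000)
(-14 - g(o, 3))*(-m(2) + w) = (-14 - 1/(1 + 3))*(-(-1)*2 + 24/5) = (-14 - 1/4)*(-1*(-2) + 24/5) = (-14 - 1*¼)*(2 + 24/5) = (-14 - ¼)*(34/5) = -57/4*34/5 = -969/10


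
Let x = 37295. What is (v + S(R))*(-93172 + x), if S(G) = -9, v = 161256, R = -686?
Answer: -9009998619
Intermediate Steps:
(v + S(R))*(-93172 + x) = (161256 - 9)*(-93172 + 37295) = 161247*(-55877) = -9009998619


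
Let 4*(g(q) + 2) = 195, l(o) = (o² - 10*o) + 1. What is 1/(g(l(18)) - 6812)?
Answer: -4/27061 ≈ -0.00014781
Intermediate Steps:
l(o) = 1 + o² - 10*o
g(q) = 187/4 (g(q) = -2 + (¼)*195 = -2 + 195/4 = 187/4)
1/(g(l(18)) - 6812) = 1/(187/4 - 6812) = 1/(-27061/4) = -4/27061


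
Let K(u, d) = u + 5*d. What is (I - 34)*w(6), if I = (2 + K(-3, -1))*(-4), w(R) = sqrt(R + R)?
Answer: -20*sqrt(3) ≈ -34.641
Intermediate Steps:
w(R) = sqrt(2)*sqrt(R) (w(R) = sqrt(2*R) = sqrt(2)*sqrt(R))
I = 24 (I = (2 + (-3 + 5*(-1)))*(-4) = (2 + (-3 - 5))*(-4) = (2 - 8)*(-4) = -6*(-4) = 24)
(I - 34)*w(6) = (24 - 34)*(sqrt(2)*sqrt(6)) = -20*sqrt(3)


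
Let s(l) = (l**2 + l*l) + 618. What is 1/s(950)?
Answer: 1/1805618 ≈ 5.5383e-7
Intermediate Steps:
s(l) = 618 + 2*l**2 (s(l) = (l**2 + l**2) + 618 = 2*l**2 + 618 = 618 + 2*l**2)
1/s(950) = 1/(618 + 2*950**2) = 1/(618 + 2*902500) = 1/(618 + 1805000) = 1/1805618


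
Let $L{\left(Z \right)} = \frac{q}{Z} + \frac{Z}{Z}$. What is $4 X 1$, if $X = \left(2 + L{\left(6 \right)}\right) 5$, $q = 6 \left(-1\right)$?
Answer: $40$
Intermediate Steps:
$q = -6$
$L{\left(Z \right)} = 1 - \frac{6}{Z}$ ($L{\left(Z \right)} = - \frac{6}{Z} + \frac{Z}{Z} = - \frac{6}{Z} + 1 = 1 - \frac{6}{Z}$)
$X = 10$ ($X = \left(2 + \frac{-6 + 6}{6}\right) 5 = \left(2 + \frac{1}{6} \cdot 0\right) 5 = \left(2 + 0\right) 5 = 2 \cdot 5 = 10$)
$4 X 1 = 4 \cdot 10 \cdot 1 = 40 \cdot 1 = 40$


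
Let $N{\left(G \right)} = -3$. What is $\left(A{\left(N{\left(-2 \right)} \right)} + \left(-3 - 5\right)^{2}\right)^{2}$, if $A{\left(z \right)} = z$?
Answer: $3721$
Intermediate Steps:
$\left(A{\left(N{\left(-2 \right)} \right)} + \left(-3 - 5\right)^{2}\right)^{2} = \left(-3 + \left(-3 - 5\right)^{2}\right)^{2} = \left(-3 + \left(-8\right)^{2}\right)^{2} = \left(-3 + 64\right)^{2} = 61^{2} = 3721$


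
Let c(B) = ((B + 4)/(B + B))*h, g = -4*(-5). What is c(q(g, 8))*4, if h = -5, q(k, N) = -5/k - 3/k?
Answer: 90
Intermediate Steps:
g = 20
q(k, N) = -8/k
c(B) = -5*(4 + B)/(2*B) (c(B) = ((B + 4)/(B + B))*(-5) = ((4 + B)/((2*B)))*(-5) = ((4 + B)*(1/(2*B)))*(-5) = ((4 + B)/(2*B))*(-5) = -5*(4 + B)/(2*B))
c(q(g, 8))*4 = (-5/2 - 10/((-8/20)))*4 = (-5/2 - 10/((-8*1/20)))*4 = (-5/2 - 10/(-2/5))*4 = (-5/2 - 10*(-5/2))*4 = (-5/2 + 25)*4 = (45/2)*4 = 90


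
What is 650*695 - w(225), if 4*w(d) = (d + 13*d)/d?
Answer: 903493/2 ≈ 4.5175e+5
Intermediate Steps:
w(d) = 7/2 (w(d) = ((d + 13*d)/d)/4 = ((14*d)/d)/4 = (¼)*14 = 7/2)
650*695 - w(225) = 650*695 - 1*7/2 = 451750 - 7/2 = 903493/2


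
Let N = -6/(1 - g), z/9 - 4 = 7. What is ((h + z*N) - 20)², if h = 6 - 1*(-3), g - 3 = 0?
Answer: 81796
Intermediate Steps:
z = 99 (z = 36 + 9*7 = 36 + 63 = 99)
g = 3 (g = 3 + 0 = 3)
h = 9 (h = 6 + 3 = 9)
N = 3 (N = -6/(1 - 1*3) = -6/(1 - 3) = -6/(-2) = -6*(-½) = 3)
((h + z*N) - 20)² = ((9 + 99*3) - 20)² = ((9 + 297) - 20)² = (306 - 20)² = 286² = 81796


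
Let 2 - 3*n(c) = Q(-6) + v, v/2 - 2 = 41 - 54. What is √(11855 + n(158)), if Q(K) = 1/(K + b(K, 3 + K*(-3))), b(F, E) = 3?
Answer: 4*√6673/3 ≈ 108.92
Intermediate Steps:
v = -22 (v = 4 + 2*(41 - 54) = 4 + 2*(-13) = 4 - 26 = -22)
Q(K) = 1/(3 + K) (Q(K) = 1/(K + 3) = 1/(3 + K))
n(c) = 73/9 (n(c) = ⅔ - (1/(3 - 6) - 22)/3 = ⅔ - (1/(-3) - 22)/3 = ⅔ - (-⅓ - 22)/3 = ⅔ - ⅓*(-67/3) = ⅔ + 67/9 = 73/9)
√(11855 + n(158)) = √(11855 + 73/9) = √(106768/9) = 4*√6673/3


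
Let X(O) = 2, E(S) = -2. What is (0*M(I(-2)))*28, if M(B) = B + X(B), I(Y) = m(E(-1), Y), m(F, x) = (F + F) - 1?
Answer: 0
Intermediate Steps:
m(F, x) = -1 + 2*F (m(F, x) = 2*F - 1 = -1 + 2*F)
I(Y) = -5 (I(Y) = -1 + 2*(-2) = -1 - 4 = -5)
M(B) = 2 + B (M(B) = B + 2 = 2 + B)
(0*M(I(-2)))*28 = (0*(2 - 5))*28 = (0*(-3))*28 = 0*28 = 0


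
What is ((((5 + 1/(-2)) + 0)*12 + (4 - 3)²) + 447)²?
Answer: 252004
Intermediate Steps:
((((5 + 1/(-2)) + 0)*12 + (4 - 3)²) + 447)² = ((((5 - ½) + 0)*12 + 1²) + 447)² = (((9/2 + 0)*12 + 1) + 447)² = (((9/2)*12 + 1) + 447)² = ((54 + 1) + 447)² = (55 + 447)² = 502² = 252004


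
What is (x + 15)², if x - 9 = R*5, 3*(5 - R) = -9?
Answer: 4096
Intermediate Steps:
R = 8 (R = 5 - ⅓*(-9) = 5 + 3 = 8)
x = 49 (x = 9 + 8*5 = 9 + 40 = 49)
(x + 15)² = (49 + 15)² = 64² = 4096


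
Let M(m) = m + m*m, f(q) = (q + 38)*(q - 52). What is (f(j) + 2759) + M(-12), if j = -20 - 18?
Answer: 2891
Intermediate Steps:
j = -38
f(q) = (-52 + q)*(38 + q) (f(q) = (38 + q)*(-52 + q) = (-52 + q)*(38 + q))
M(m) = m + m²
(f(j) + 2759) + M(-12) = ((-1976 + (-38)² - 14*(-38)) + 2759) - 12*(1 - 12) = ((-1976 + 1444 + 532) + 2759) - 12*(-11) = (0 + 2759) + 132 = 2759 + 132 = 2891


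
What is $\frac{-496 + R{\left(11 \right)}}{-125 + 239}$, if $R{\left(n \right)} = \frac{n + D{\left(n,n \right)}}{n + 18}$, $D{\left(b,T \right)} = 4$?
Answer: $- \frac{14369}{3306} \approx -4.3463$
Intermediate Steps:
$R{\left(n \right)} = \frac{4 + n}{18 + n}$ ($R{\left(n \right)} = \frac{n + 4}{n + 18} = \frac{4 + n}{18 + n}$)
$\frac{-496 + R{\left(11 \right)}}{-125 + 239} = \frac{-496 + \frac{4 + 11}{18 + 11}}{-125 + 239} = \frac{-496 + \frac{1}{29} \cdot 15}{114} = \left(-496 + \frac{1}{29} \cdot 15\right) \frac{1}{114} = \left(-496 + \frac{15}{29}\right) \frac{1}{114} = \left(- \frac{14369}{29}\right) \frac{1}{114} = - \frac{14369}{3306}$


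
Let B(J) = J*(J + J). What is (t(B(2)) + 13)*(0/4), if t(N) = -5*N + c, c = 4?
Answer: 0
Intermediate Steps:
B(J) = 2*J² (B(J) = J*(2*J) = 2*J²)
t(N) = 4 - 5*N (t(N) = -5*N + 4 = 4 - 5*N)
(t(B(2)) + 13)*(0/4) = ((4 - 10*2²) + 13)*(0/4) = ((4 - 10*4) + 13)*(0*(¼)) = ((4 - 5*8) + 13)*0 = ((4 - 40) + 13)*0 = (-36 + 13)*0 = -23*0 = 0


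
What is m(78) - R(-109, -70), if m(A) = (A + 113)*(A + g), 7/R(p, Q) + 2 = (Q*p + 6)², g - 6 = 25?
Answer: 1213924536579/58308494 ≈ 20819.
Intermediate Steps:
g = 31 (g = 6 + 25 = 31)
R(p, Q) = 7/(-2 + (6 + Q*p)²) (R(p, Q) = 7/(-2 + (Q*p + 6)²) = 7/(-2 + (6 + Q*p)²))
m(A) = (31 + A)*(113 + A) (m(A) = (A + 113)*(A + 31) = (113 + A)*(31 + A) = (31 + A)*(113 + A))
m(78) - R(-109, -70) = (3503 + 78² + 144*78) - 7/(-2 + (6 - 70*(-109))²) = (3503 + 6084 + 11232) - 7/(-2 + (6 + 7630)²) = 20819 - 7/(-2 + 7636²) = 20819 - 7/(-2 + 58308496) = 20819 - 7/58308494 = 1213924536579/58308494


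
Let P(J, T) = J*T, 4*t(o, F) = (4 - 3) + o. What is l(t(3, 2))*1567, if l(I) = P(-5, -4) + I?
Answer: 32907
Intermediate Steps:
t(o, F) = ¼ + o/4 (t(o, F) = ((4 - 3) + o)/4 = (1 + o)/4 = ¼ + o/4)
l(I) = 20 + I (l(I) = -5*(-4) + I = 20 + I)
l(t(3, 2))*1567 = (20 + (¼ + (¼)*3))*1567 = (20 + (¼ + ¾))*1567 = (20 + 1)*1567 = 21*1567 = 32907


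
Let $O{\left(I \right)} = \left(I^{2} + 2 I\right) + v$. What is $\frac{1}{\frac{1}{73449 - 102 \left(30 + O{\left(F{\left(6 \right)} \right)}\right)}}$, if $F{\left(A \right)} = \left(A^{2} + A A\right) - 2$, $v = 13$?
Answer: $-445017$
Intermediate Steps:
$F{\left(A \right)} = -2 + 2 A^{2}$ ($F{\left(A \right)} = \left(A^{2} + A^{2}\right) - 2 = 2 A^{2} - 2 = -2 + 2 A^{2}$)
$O{\left(I \right)} = 13 + I^{2} + 2 I$ ($O{\left(I \right)} = \left(I^{2} + 2 I\right) + 13 = 13 + I^{2} + 2 I$)
$\frac{1}{\frac{1}{73449 - 102 \left(30 + O{\left(F{\left(6 \right)} \right)}\right)}} = \frac{1}{\frac{1}{73449 - 102 \left(30 + \left(13 + \left(-2 + 2 \cdot 6^{2}\right)^{2} + 2 \left(-2 + 2 \cdot 6^{2}\right)\right)\right)}} = \frac{1}{\frac{1}{73449 - 102 \left(30 + \left(13 + \left(-2 + 2 \cdot 36\right)^{2} + 2 \left(-2 + 2 \cdot 36\right)\right)\right)}} = \frac{1}{\frac{1}{73449 - 102 \left(30 + \left(13 + \left(-2 + 72\right)^{2} + 2 \left(-2 + 72\right)\right)\right)}} = \frac{1}{\frac{1}{73449 - 102 \left(30 + \left(13 + 70^{2} + 2 \cdot 70\right)\right)}} = \frac{1}{\frac{1}{73449 - 102 \left(30 + \left(13 + 4900 + 140\right)\right)}} = \frac{1}{\frac{1}{73449 - 102 \left(30 + 5053\right)}} = \frac{1}{\frac{1}{73449 - 518466}} = \frac{1}{\frac{1}{-445017}} = \frac{1}{- \frac{1}{445017}} = -445017$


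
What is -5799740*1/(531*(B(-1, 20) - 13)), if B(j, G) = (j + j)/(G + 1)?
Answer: 8119636/9735 ≈ 834.07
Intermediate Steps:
B(j, G) = 2*j/(1 + G) (B(j, G) = (2*j)/(1 + G) = 2*j/(1 + G))
-5799740*1/(531*(B(-1, 20) - 13)) = -5799740*1/(531*(2*(-1)/(1 + 20) - 13)) = -5799740*1/(531*(2*(-1)/21 - 13)) = -5799740*1/(531*(2*(-1)*(1/21) - 13)) = -5799740*1/(531*(-2/21 - 13)) = -5799740/((-275/21*531)) = -5799740/(-48675/7) = -5799740*(-7/48675) = 8119636/9735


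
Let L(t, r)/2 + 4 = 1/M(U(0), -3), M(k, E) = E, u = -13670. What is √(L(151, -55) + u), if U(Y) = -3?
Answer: 2*I*√30777/3 ≈ 116.96*I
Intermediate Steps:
L(t, r) = -26/3 (L(t, r) = -8 + 2/(-3) = -8 + 2*(-⅓) = -8 - ⅔ = -26/3)
√(L(151, -55) + u) = √(-26/3 - 13670) = √(-41036/3) = 2*I*√30777/3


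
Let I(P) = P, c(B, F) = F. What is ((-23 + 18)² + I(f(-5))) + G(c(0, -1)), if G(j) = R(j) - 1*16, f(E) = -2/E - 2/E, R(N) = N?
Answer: 44/5 ≈ 8.8000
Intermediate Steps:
f(E) = -4/E
G(j) = -16 + j (G(j) = j - 1*16 = j - 16 = -16 + j)
((-23 + 18)² + I(f(-5))) + G(c(0, -1)) = ((-23 + 18)² - 4/(-5)) + (-16 - 1) = ((-5)² - 4*(-⅕)) - 17 = (25 + ⅘) - 17 = 129/5 - 17 = 44/5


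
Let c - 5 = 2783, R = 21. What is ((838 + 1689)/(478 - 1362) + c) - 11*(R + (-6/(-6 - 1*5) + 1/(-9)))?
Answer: 20282737/7956 ≈ 2549.4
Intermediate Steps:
c = 2788 (c = 5 + 2783 = 2788)
((838 + 1689)/(478 - 1362) + c) - 11*(R + (-6/(-6 - 1*5) + 1/(-9))) = ((838 + 1689)/(478 - 1362) + 2788) - 11*(21 + (-6/(-6 - 1*5) + 1/(-9))) = (2527/(-884) + 2788) - 11*(21 + (-6/(-6 - 5) + 1*(-1/9))) = (2527*(-1/884) + 2788) - 11*(21 + (-6/(-11) - 1/9)) = (-2527/884 + 2788) - 11*(21 + (-6*(-1/11) - 1/9)) = 2462065/884 - 11*(21 + (6/11 - 1/9)) = 2462065/884 - 11*(21 + 43/99) = 2462065/884 - 11*2122/99 = 2462065/884 - 2122/9 = 20282737/7956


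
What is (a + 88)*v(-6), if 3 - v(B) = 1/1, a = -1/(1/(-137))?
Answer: 450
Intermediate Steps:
a = 137 (a = -1/(-1/137) = -1*(-137) = 137)
v(B) = 2 (v(B) = 3 - 1/1 = 3 - 1*1 = 3 - 1 = 2)
(a + 88)*v(-6) = (137 + 88)*2 = 225*2 = 450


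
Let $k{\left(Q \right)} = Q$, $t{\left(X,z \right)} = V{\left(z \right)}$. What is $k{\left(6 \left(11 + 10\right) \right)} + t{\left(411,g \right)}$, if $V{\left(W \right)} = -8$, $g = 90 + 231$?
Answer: $118$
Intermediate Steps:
$g = 321$
$t{\left(X,z \right)} = -8$
$k{\left(6 \left(11 + 10\right) \right)} + t{\left(411,g \right)} = 6 \left(11 + 10\right) - 8 = 6 \cdot 21 - 8 = 126 - 8 = 118$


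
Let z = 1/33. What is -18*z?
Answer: -6/11 ≈ -0.54545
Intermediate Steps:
z = 1/33 ≈ 0.030303
-18*z = -18*1/33 = -6/11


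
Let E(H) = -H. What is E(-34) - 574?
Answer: -540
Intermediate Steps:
E(-34) - 574 = -1*(-34) - 574 = 34 - 574 = -540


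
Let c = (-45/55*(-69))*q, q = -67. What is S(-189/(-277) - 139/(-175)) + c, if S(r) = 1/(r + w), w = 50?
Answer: -9438416261/2495328 ≈ -3782.4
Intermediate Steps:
S(r) = 1/(50 + r) (S(r) = 1/(r + 50) = 1/(50 + r))
c = -41607/11 (c = (-45/55*(-69))*(-67) = (-45*1/55*(-69))*(-67) = -9/11*(-69)*(-67) = (621/11)*(-67) = -41607/11 ≈ -3782.5)
S(-189/(-277) - 139/(-175)) + c = 1/(50 + (-189/(-277) - 139/(-175))) - 41607/11 = 1/(50 + (-189*(-1/277) - 139*(-1/175))) - 41607/11 = 1/(50 + (189/277 + 139/175)) - 41607/11 = 1/(50 + 71578/48475) - 41607/11 = 1/(2495328/48475) - 41607/11 = 48475/2495328 - 41607/11 = -9438416261/2495328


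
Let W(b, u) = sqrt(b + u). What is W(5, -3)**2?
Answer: 2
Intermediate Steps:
W(5, -3)**2 = (sqrt(5 - 3))**2 = (sqrt(2))**2 = 2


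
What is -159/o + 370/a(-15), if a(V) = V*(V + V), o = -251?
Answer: 16442/11295 ≈ 1.4557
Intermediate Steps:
a(V) = 2*V**2 (a(V) = V*(2*V) = 2*V**2)
-159/o + 370/a(-15) = -159/(-251) + 370/((2*(-15)**2)) = -159*(-1/251) + 370/((2*225)) = 159/251 + 370/450 = 159/251 + 370*(1/450) = 159/251 + 37/45 = 16442/11295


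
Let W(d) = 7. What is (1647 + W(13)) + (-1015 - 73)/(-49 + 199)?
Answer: 123506/75 ≈ 1646.7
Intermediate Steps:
(1647 + W(13)) + (-1015 - 73)/(-49 + 199) = (1647 + 7) + (-1015 - 73)/(-49 + 199) = 1654 - 1088/150 = 1654 - 1088*1/150 = 1654 - 544/75 = 123506/75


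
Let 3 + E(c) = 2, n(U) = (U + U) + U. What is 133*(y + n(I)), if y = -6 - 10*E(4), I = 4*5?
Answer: 8512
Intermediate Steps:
I = 20
n(U) = 3*U (n(U) = 2*U + U = 3*U)
E(c) = -1 (E(c) = -3 + 2 = -1)
y = 4 (y = -6 - 10*(-1) = -6 + 10 = 4)
133*(y + n(I)) = 133*(4 + 3*20) = 133*(4 + 60) = 133*64 = 8512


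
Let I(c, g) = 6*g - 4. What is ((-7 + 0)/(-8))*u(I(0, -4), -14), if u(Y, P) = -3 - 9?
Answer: -21/2 ≈ -10.500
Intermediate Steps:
I(c, g) = -4 + 6*g
u(Y, P) = -12
((-7 + 0)/(-8))*u(I(0, -4), -14) = ((-7 + 0)/(-8))*(-12) = -⅛*(-7)*(-12) = (7/8)*(-12) = -21/2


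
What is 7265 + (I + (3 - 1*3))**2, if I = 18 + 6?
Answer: 7841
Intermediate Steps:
I = 24
7265 + (I + (3 - 1*3))**2 = 7265 + (24 + (3 - 1*3))**2 = 7265 + (24 + (3 - 3))**2 = 7265 + (24 + 0)**2 = 7265 + 24**2 = 7265 + 576 = 7841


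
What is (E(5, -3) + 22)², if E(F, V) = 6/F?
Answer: 13456/25 ≈ 538.24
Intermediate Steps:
(E(5, -3) + 22)² = (6/5 + 22)² = (116/5)² = 13456/25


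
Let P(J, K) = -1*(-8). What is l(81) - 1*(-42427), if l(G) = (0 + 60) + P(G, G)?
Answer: 42495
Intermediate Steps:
P(J, K) = 8
l(G) = 68 (l(G) = (0 + 60) + 8 = 60 + 8 = 68)
l(81) - 1*(-42427) = 68 - 1*(-42427) = 68 + 42427 = 42495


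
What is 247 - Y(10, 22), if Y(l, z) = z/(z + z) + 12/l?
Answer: 2453/10 ≈ 245.30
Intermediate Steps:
Y(l, z) = 1/2 + 12/l (Y(l, z) = z/((2*z)) + 12/l = z*(1/(2*z)) + 12/l = 1/2 + 12/l)
247 - Y(10, 22) = 247 - (24 + 10)/(2*10) = 247 - 34/(2*10) = 247 - 1*17/10 = 247 - 17/10 = 2453/10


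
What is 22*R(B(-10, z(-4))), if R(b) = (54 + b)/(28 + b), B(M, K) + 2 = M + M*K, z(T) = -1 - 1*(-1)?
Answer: 231/4 ≈ 57.750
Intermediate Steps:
z(T) = 0 (z(T) = -1 + 1 = 0)
B(M, K) = -2 + M + K*M (B(M, K) = -2 + (M + M*K) = -2 + (M + K*M) = -2 + M + K*M)
R(b) = (54 + b)/(28 + b)
22*R(B(-10, z(-4))) = 22*((54 + (-2 - 10 + 0*(-10)))/(28 + (-2 - 10 + 0*(-10)))) = 22*((54 + (-2 - 10 + 0))/(28 + (-2 - 10 + 0))) = 22*((54 - 12)/(28 - 12)) = 22*(42/16) = 22*((1/16)*42) = 22*(21/8) = 231/4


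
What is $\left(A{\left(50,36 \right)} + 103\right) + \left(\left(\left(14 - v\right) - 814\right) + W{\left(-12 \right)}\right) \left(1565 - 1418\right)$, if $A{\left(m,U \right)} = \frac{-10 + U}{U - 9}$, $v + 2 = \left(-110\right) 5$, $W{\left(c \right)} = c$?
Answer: $- \frac{1029133}{27} \approx -38116.0$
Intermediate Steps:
$v = -552$ ($v = -2 - 550 = -552$)
$A{\left(m,U \right)} = \frac{-10 + U}{-9 + U}$
$\left(A{\left(50,36 \right)} + 103\right) + \left(\left(\left(14 - v\right) - 814\right) + W{\left(-12 \right)}\right) \left(1565 - 1418\right) = \left(\frac{-10 + 36}{-9 + 36} + 103\right) + \left(\left(\left(14 - -552\right) - 814\right) - 12\right) \left(1565 - 1418\right) = \left(\frac{1}{27} \cdot 26 + 103\right) + \left(\left(\left(14 + 552\right) - 814\right) - 12\right) 147 = \left(\frac{1}{27} \cdot 26 + 103\right) + \left(\left(566 - 814\right) - 12\right) 147 = \left(\frac{26}{27} + 103\right) + \left(-248 - 12\right) 147 = \frac{2807}{27} - 38220 = - \frac{1029133}{27}$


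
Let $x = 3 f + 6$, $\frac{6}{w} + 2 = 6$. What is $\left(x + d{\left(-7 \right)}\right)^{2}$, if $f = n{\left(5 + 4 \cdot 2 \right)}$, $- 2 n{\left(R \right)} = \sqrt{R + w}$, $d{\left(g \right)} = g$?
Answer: $\frac{269}{8} + \frac{3 \sqrt{58}}{2} \approx 45.049$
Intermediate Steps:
$w = \frac{3}{2}$ ($w = \frac{6}{-2 + 6} = \frac{6}{4} = 6 \cdot \frac{1}{4} = \frac{3}{2} \approx 1.5$)
$n{\left(R \right)} = - \frac{\sqrt{\frac{3}{2} + R}}{2}$ ($n{\left(R \right)} = - \frac{\sqrt{R + \frac{3}{2}}}{2} = - \frac{\sqrt{\frac{3}{2} + R}}{2}$)
$f = - \frac{\sqrt{58}}{4}$ ($f = - \frac{\sqrt{6 + 4 \left(5 + 4 \cdot 2\right)}}{4} = - \frac{\sqrt{6 + 4 \left(5 + 8\right)}}{4} = - \frac{\sqrt{6 + 4 \cdot 13}}{4} = - \frac{\sqrt{6 + 52}}{4} = - \frac{\sqrt{58}}{4} \approx -1.9039$)
$x = 6 - \frac{3 \sqrt{58}}{4}$ ($x = 3 \left(- \frac{\sqrt{58}}{4}\right) + 6 = - \frac{3 \sqrt{58}}{4} + 6 = 6 - \frac{3 \sqrt{58}}{4} \approx 0.28817$)
$\left(x + d{\left(-7 \right)}\right)^{2} = \left(\left(6 - \frac{3 \sqrt{58}}{4}\right) - 7\right)^{2} = \left(-1 - \frac{3 \sqrt{58}}{4}\right)^{2}$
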